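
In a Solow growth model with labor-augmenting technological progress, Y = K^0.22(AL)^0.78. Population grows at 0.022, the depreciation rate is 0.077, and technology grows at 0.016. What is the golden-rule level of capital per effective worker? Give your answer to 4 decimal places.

k_gold ≈ 2.2971

Break-even investment rate: n + g + δ = 0.022 + 0.016 + 0.077 = 0.115.
Maximizing c = f(k) − (n+g+δ)·k gives f'(k) = n+g+δ, i.e. 0.22·k^(0.22−1) = 0.115, so k_gold = (0.22/0.115)^(1/0.78) ≈ 2.2971.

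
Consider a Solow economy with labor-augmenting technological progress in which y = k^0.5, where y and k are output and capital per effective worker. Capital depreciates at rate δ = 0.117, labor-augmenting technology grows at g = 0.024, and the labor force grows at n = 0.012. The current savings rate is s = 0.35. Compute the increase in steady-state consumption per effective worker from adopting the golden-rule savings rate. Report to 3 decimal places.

Break-even investment rate: n + g + δ = 0.012 + 0.024 + 0.117 = 0.153.
Current steady state (s = 0.35): k* = (0.35/0.153)^(1/0.5) ≈ 5.2330, y* = 5.2330^0.5 ≈ 2.2876, c* = (1−0.35)·2.2876 ≈ 1.4869.
Maximizing c = f(k) − (n+g+δ)·k gives f'(k) = n+g+δ, i.e. 0.5·k^(0.5−1) = 0.153, so k_gold = (0.5/0.153)^(1/0.5) ≈ 10.6797.
y_gold = 10.6797^0.5 ≈ 3.2680, c_gold = y_gold − 0.153·k_gold ≈ 1.6340.
Gain: Δc = 1.6340 − 1.4869 ≈ 0.1471.

Δc ≈ 0.147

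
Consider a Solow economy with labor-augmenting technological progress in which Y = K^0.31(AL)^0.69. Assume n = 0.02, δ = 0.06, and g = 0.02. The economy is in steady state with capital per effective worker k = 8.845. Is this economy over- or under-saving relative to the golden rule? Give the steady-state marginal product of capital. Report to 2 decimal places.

n + g + δ = 0.02 + 0.02 + 0.06 = 0.1.
MPK = 0.31·k^(0.31−1) = 0.31·8.845^(-0.69) ≈ 0.0689.
MPK < 0.1, so the economy is dynamically inefficient (over-saving).

over-saving; MPK ≈ 0.07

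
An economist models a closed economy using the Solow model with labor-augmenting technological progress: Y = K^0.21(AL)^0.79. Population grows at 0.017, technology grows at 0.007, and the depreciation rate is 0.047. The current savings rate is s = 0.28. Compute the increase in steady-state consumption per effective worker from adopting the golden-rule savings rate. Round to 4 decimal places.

Δc ≈ 0.0170

n + g + δ = 0.017 + 0.007 + 0.047 = 0.071.
Current steady state (s = 0.28): k* = (0.28/0.071)^(1/0.79) ≈ 5.6794, y* = 5.6794^0.21 ≈ 1.4401, c* = (1−0.28)·1.4401 ≈ 1.0369.
Setting f'(k) = n+g+δ gives 0.21·k^(0.21−1) = 0.071, hence k_gold = (0.21/0.071)^(1/0.79) ≈ 3.9460.
y_gold = 3.9460^0.21 ≈ 1.3341, c_gold = y_gold − 0.071·k_gold ≈ 1.0539.
Gain: Δc = 1.0539 − 1.0369 ≈ 0.0170.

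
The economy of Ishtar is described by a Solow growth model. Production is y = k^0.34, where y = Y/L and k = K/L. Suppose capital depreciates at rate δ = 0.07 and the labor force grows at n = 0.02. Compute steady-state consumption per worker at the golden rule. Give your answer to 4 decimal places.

c_gold ≈ 1.3089

n + δ = 0.02 + 0.07 = 0.09.
At the golden rule the marginal product of capital equals n+δ: 0.34·k^(0.34−1) = 0.09. Solving, k_gold = (0.34/0.09)^(1/0.66) ≈ 7.4920.
y_gold = 7.4920^0.34 ≈ 1.9832.
c_gold = y_gold − (n+δ)·k_gold = 1.9832 − 0.09·7.4920 ≈ 1.3089.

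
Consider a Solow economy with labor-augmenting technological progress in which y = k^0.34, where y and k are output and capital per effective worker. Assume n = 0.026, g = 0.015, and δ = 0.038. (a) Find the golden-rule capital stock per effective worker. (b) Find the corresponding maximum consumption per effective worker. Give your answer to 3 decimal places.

n + g + δ = 0.026 + 0.015 + 0.038 = 0.079.
Maximizing c = f(k) − (n+g+δ)·k gives f'(k) = n+g+δ, i.e. 0.34·k^(0.34−1) = 0.079, so k_gold = (0.34/0.079)^(1/0.66) ≈ 9.1281.
y_gold = 9.1281^0.34 ≈ 2.1209; c_gold = y_gold − 0.079·k_gold ≈ 1.3998.

(a) k_gold ≈ 9.128; (b) c_gold ≈ 1.400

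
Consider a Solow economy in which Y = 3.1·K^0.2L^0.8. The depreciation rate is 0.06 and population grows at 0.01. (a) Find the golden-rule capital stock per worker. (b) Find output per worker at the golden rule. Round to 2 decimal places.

The effective depreciation rate is n + δ = 0.01 + 0.06 = 0.07.
Setting f'(k) = n+δ gives 0.2·3.1·k^(0.2−1) = 0.07, hence k_gold = (0.2·3.1/0.07)^(1/0.8) ≈ 15.2798.
y_gold = 3.1·15.2798^0.2 ≈ 5.3479.

(a) k_gold ≈ 15.28; (b) y_gold ≈ 5.35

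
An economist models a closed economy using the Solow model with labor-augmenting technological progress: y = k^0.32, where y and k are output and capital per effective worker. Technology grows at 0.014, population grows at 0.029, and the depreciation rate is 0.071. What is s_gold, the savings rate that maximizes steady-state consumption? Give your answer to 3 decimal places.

n + g + δ = 0.029 + 0.014 + 0.071 = 0.114.
At the golden rule MPK = n+g+δ, and in any Cobb-Douglas steady state s = (n+g+δ)·k/y = MPK·k/y = capital's share 0.32.

s_gold = 0.320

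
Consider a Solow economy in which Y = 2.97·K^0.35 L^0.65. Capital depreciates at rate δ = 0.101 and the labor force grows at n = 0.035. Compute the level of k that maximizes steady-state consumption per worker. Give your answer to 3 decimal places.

k_gold ≈ 22.851

Capital per worker breaks even when investment replaces (n + δ)·k; here n + δ = 0.136.
At the golden rule the marginal product of capital equals n+δ: 0.35·2.97·k^(0.35−1) = 0.136. Solving, k_gold = (0.35·2.97/0.136)^(1/0.65) ≈ 22.8508.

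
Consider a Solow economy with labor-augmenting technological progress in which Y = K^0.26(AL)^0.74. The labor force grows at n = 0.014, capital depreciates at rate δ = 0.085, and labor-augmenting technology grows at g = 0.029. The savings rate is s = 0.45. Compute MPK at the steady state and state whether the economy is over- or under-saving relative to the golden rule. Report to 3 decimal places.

The effective depreciation rate is n + g + δ = 0.014 + 0.029 + 0.085 = 0.128.
Steady-state k*: s·k^0.26 = 0.128·k gives k* = (0.45/0.128)^(1/0.74) ≈ 5.4682.
MPK = 0.26·5.4682^(-0.74) ≈ 0.0740.
MPK < n+g+δ = 0.128, so the economy is dynamically inefficient (over-saving).

over-saving; MPK ≈ 0.074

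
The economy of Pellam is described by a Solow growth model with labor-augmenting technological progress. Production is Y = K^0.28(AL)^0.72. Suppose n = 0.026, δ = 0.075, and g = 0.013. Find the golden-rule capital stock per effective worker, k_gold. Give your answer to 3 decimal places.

k_gold ≈ 3.484

Break-even investment rate: n + g + δ = 0.026 + 0.013 + 0.075 = 0.114.
Maximizing c = f(k) − (n+g+δ)·k gives f'(k) = n+g+δ, i.e. 0.28·k^(0.28−1) = 0.114, so k_gold = (0.28/0.114)^(1/0.72) ≈ 3.4835.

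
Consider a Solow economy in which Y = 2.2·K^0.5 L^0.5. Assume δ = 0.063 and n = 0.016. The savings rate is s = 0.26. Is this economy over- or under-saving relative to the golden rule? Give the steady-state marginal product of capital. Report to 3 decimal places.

under-saving; MPK ≈ 0.152

n + δ = 0.016 + 0.063 = 0.079.
Steady-state k*: s·A·k^0.5 = 0.079·k gives k* = (0.26·2.2/0.079)^(1/0.5) ≈ 52.4249.
MPK = 0.5·2.2·52.4249^(-0.5) ≈ 0.1519.
MPK > n+δ = 0.079, so the economy is dynamically efficient (under-saving).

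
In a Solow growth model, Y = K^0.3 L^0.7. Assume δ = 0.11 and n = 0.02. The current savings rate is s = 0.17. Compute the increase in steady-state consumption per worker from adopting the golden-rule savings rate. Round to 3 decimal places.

The effective depreciation rate is n + δ = 0.02 + 0.11 = 0.13.
Current steady state (s = 0.17): k* = (0.17/0.13)^(1/0.7) ≈ 1.4670, y* = 1.4670^0.3 ≈ 1.1218, c* = (1−0.17)·1.1218 ≈ 0.9311.
Golden rule sets MPK = n+δ: 0.3·k^(0.3−1) = 0.13, so k_gold = (0.3/0.13)^(1/0.7) ≈ 3.3024.
y_gold = 3.3024^0.3 ≈ 1.4310, c_gold = y_gold − 0.13·k_gold ≈ 1.0017.
Gain: Δc = 1.0017 − 0.9311 ≈ 0.0706.

Δc ≈ 0.071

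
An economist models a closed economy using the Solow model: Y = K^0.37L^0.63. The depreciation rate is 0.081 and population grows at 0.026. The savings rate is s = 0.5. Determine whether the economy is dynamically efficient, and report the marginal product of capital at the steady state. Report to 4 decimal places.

dynamically inefficient; MPK ≈ 0.0792

Capital per worker breaks even when investment replaces (n + δ)·k; here n + δ = 0.107.
Steady-state k*: s·k^0.37 = 0.107·k gives k* = (0.5/0.107)^(1/0.63) ≈ 11.5567.
MPK = 0.37·11.5567^(-0.63) ≈ 0.0792.
MPK < n+δ = 0.107, so the economy is dynamically inefficient (over-saving).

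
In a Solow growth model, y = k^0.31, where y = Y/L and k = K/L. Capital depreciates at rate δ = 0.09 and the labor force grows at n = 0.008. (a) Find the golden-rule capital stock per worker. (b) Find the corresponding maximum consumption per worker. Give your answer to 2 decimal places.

Break-even investment rate: n + δ = 0.008 + 0.09 = 0.098.
At the golden rule the marginal product of capital equals n+δ: 0.31·k^(0.31−1) = 0.098. Solving, k_gold = (0.31/0.098)^(1/0.69) ≈ 5.3068.
y_gold = 5.3068^0.31 ≈ 1.6776; c_gold = y_gold − 0.098·k_gold ≈ 1.1576.

(a) k_gold ≈ 5.31; (b) c_gold ≈ 1.16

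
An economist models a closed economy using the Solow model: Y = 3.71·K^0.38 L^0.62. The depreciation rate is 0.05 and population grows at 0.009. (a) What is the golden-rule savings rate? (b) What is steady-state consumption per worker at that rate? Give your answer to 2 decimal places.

n + δ = 0.009 + 0.05 = 0.059.
For Cobb-Douglas, s_gold equals capital's share: s_gold = 0.38.
Setting f'(k) = n+δ gives 0.38·3.71·k^(0.38−1) = 0.059, hence k_gold = (0.38·3.71/0.059)^(1/0.62) ≈ 167.1373.
y_gold = 3.71·167.1373^0.38 ≈ 25.9503; c_gold = (1−0.38)·y_gold ≈ 16.0892.

(a) s_gold = 0.38; (b) c_gold ≈ 16.09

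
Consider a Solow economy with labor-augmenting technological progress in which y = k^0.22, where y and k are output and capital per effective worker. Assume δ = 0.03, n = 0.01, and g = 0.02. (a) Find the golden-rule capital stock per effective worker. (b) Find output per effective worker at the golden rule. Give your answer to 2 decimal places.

(a) k_gold ≈ 5.29; (b) y_gold ≈ 1.44

n + g + δ = 0.01 + 0.02 + 0.03 = 0.06.
Golden rule sets MPK = n+g+δ: 0.22·k^(0.22−1) = 0.06, so k_gold = (0.22/0.06)^(1/0.78) ≈ 5.2896.
y_gold = 5.2896^0.22 ≈ 1.4426.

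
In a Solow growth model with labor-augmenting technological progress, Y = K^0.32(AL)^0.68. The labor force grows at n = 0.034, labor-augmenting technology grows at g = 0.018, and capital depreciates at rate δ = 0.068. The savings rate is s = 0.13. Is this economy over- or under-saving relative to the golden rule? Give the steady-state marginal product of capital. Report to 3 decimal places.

under-saving; MPK ≈ 0.295

n + g + δ = 0.034 + 0.018 + 0.068 = 0.12.
Steady-state k*: s·k^0.32 = 0.12·k gives k* = (0.13/0.12)^(1/0.68) ≈ 1.1249.
MPK = 0.32·1.1249^(-0.68) ≈ 0.2954.
MPK > n+g+δ = 0.12, so the economy is dynamically efficient (under-saving).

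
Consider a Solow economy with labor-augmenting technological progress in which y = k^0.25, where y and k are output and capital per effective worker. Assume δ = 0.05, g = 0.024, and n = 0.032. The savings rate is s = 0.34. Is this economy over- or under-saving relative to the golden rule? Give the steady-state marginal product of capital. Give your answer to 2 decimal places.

Capital per effective worker breaks even when investment replaces (n + g + δ)·k; here n + g + δ = 0.106.
Steady-state k*: s·k^0.25 = 0.106·k gives k* = (0.34/0.106)^(1/0.75) ≈ 4.7304.
MPK = 0.25·4.7304^(-0.75) ≈ 0.0779.
MPK < n+g+δ = 0.106, so the economy is dynamically inefficient (over-saving).

over-saving; MPK ≈ 0.08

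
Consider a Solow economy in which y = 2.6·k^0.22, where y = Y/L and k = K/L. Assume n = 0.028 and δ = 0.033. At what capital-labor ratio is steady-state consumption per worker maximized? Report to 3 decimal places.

The effective depreciation rate is n + δ = 0.028 + 0.033 = 0.061.
Golden rule sets MPK = n+δ: 0.22·2.6·k^(0.22−1) = 0.061, so k_gold = (0.22·2.6/0.061)^(1/0.78) ≈ 17.6294.

k_gold ≈ 17.629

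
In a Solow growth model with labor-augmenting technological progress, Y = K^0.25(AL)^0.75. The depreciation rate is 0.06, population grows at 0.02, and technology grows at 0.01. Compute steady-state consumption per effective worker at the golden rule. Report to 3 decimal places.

The effective depreciation rate is n + g + δ = 0.02 + 0.01 + 0.06 = 0.09.
Maximizing c = f(k) − (n+g+δ)·k gives f'(k) = n+g+δ, i.e. 0.25·k^(0.25−1) = 0.09, so k_gold = (0.25/0.09)^(1/0.75) ≈ 3.9048.
y_gold = 3.9048^0.25 ≈ 1.4057.
c_gold = y_gold − (n+g+δ)·k_gold = 1.4057 − 0.09·3.9048 ≈ 1.0543.

c_gold ≈ 1.054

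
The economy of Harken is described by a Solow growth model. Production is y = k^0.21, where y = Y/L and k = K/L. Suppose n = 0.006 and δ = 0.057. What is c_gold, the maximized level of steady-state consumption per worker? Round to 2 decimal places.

The effective depreciation rate is n + δ = 0.006 + 0.057 = 0.063.
Maximizing c = f(k) − (n+δ)·k gives f'(k) = n+δ, i.e. 0.21·k^(0.21−1) = 0.063, so k_gold = (0.21/0.063)^(1/0.79) ≈ 4.5906.
y_gold = 4.5906^0.21 ≈ 1.3772.
c_gold = y_gold − (n+δ)·k_gold = 1.3772 − 0.063·4.5906 ≈ 1.0880.

c_gold ≈ 1.09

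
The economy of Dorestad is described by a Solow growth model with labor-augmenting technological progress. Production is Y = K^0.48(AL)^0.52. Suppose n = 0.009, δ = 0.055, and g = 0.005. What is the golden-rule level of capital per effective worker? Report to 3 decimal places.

Break-even investment rate: n + g + δ = 0.009 + 0.005 + 0.055 = 0.069.
At the golden rule the marginal product of capital equals n+g+δ: 0.48·k^(0.48−1) = 0.069. Solving, k_gold = (0.48/0.069)^(1/0.52) ≈ 41.6855.

k_gold ≈ 41.685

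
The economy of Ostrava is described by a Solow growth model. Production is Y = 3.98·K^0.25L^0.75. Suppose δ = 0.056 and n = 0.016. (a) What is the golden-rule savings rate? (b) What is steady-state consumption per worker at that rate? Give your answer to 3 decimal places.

Break-even investment rate: n + δ = 0.016 + 0.056 = 0.072.
For Cobb-Douglas, s_gold equals capital's share: s_gold = 0.25.
Golden rule sets MPK = n+δ: 0.25·3.98·k^(0.25−1) = 0.072, so k_gold = (0.25·3.98/0.072)^(1/0.75) ≈ 33.1630.
y_gold = 3.98·33.1630^0.25 ≈ 9.5510; c_gold = (1−0.25)·y_gold ≈ 7.1632.

(a) s_gold = 0.250; (b) c_gold ≈ 7.163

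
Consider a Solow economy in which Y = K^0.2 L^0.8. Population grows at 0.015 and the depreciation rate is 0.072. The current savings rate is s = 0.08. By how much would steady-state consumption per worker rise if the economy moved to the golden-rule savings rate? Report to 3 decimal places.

Δc ≈ 0.084

Capital per worker breaks even when investment replaces (n + δ)·k; here n + δ = 0.087.
Current steady state (s = 0.08): k* = (0.08/0.087)^(1/0.8) ≈ 0.9005, y* = 0.9005^0.2 ≈ 0.9792, c* = (1−0.08)·0.9792 ≈ 0.9009.
Maximizing c = f(k) − (n+δ)·k gives f'(k) = n+δ, i.e. 0.2·k^(0.2−1) = 0.087, so k_gold = (0.2/0.087)^(1/0.8) ≈ 2.8307.
y_gold = 2.8307^0.2 ≈ 1.2313, c_gold = y_gold − 0.087·k_gold ≈ 0.9851.
Gain: Δc = 0.9851 − 0.9009 ≈ 0.0842.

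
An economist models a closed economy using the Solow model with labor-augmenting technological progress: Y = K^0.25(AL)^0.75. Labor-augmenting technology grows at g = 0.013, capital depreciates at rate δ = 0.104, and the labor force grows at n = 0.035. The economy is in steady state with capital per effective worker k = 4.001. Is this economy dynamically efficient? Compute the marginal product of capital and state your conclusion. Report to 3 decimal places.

dynamically inefficient; MPK ≈ 0.088

Break-even investment rate: n + g + δ = 0.035 + 0.013 + 0.104 = 0.152.
MPK = 0.25·k^(0.25−1) = 0.25·4.001^(-0.75) ≈ 0.0884.
MPK < 0.152, so the economy is dynamically inefficient (over-saving).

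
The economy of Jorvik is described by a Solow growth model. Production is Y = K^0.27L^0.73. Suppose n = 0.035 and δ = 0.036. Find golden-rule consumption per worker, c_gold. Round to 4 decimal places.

c_gold ≈ 1.1964

Capital per worker breaks even when investment replaces (n + δ)·k; here n + δ = 0.071.
Setting f'(k) = n+δ gives 0.27·k^(0.27−1) = 0.071, hence k_gold = (0.27/0.071)^(1/0.73) ≈ 6.2325.
y_gold = 6.2325^0.27 ≈ 1.6389.
c_gold = y_gold − (n+δ)·k_gold = 1.6389 − 0.071·6.2325 ≈ 1.1964.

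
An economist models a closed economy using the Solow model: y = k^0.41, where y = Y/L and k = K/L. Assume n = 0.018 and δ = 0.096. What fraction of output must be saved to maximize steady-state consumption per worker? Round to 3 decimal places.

The effective depreciation rate is n + δ = 0.018 + 0.096 = 0.114.
At the golden rule MPK = n+δ, and in any Cobb-Douglas steady state s = (n+δ)·k/y = MPK·k/y = capital's share 0.41.

s_gold = 0.410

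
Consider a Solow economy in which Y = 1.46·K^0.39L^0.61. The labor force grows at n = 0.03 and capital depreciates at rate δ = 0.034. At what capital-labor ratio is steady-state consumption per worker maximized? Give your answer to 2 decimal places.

k_gold ≈ 35.99

The effective depreciation rate is n + δ = 0.03 + 0.034 = 0.064.
Setting f'(k) = n+δ gives 0.39·1.46·k^(0.39−1) = 0.064, hence k_gold = (0.39·1.46/0.064)^(1/0.61) ≈ 35.9855.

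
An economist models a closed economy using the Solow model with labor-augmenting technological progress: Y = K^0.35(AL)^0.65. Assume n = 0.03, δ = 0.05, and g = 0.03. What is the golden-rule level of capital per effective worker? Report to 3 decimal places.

k_gold ≈ 5.934

Break-even investment rate: n + g + δ = 0.03 + 0.03 + 0.05 = 0.11.
Setting f'(k) = n+g+δ gives 0.35·k^(0.35−1) = 0.11, hence k_gold = (0.35/0.11)^(1/0.65) ≈ 5.9340.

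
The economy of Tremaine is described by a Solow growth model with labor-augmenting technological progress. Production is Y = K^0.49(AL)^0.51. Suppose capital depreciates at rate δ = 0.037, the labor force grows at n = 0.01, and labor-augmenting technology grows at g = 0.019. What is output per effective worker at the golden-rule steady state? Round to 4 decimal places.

y_gold ≈ 6.8629

Break-even investment rate: n + g + δ = 0.01 + 0.019 + 0.037 = 0.066.
At the golden rule the marginal product of capital equals n+g+δ: 0.49·k^(0.49−1) = 0.066. Solving, k_gold = (0.49/0.066)^(1/0.51) ≈ 50.9520.
Output: y_gold = k_gold^0.49 = 50.9520^0.49 ≈ 6.8629.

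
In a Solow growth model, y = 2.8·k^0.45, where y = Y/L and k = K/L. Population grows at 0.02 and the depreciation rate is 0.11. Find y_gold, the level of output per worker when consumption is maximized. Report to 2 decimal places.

y_gold ≈ 17.96

Capital per worker breaks even when investment replaces (n + δ)·k; here n + δ = 0.13.
Maximizing c = f(k) − (n+δ)·k gives f'(k) = n+δ, i.e. 0.45·2.8·k^(0.45−1) = 0.13, so k_gold = (0.45·2.8/0.13)^(1/0.55) ≈ 62.1590.
Output: y_gold = 2.8·k_gold^0.45 = 2.8·62.1590^0.45 ≈ 17.9570.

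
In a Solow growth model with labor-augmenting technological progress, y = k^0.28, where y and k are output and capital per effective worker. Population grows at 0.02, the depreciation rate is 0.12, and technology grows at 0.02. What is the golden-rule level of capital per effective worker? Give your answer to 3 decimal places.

k_gold ≈ 2.175

The effective depreciation rate is n + g + δ = 0.02 + 0.02 + 0.12 = 0.16.
At the golden rule the marginal product of capital equals n+g+δ: 0.28·k^(0.28−1) = 0.16. Solving, k_gold = (0.28/0.16)^(1/0.72) ≈ 2.1755.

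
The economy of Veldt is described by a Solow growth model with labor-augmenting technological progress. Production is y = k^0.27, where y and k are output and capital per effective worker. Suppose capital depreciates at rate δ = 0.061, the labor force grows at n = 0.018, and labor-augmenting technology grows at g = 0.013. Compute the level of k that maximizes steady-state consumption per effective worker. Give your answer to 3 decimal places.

k_gold ≈ 4.370

Capital per effective worker breaks even when investment replaces (n + g + δ)·k; here n + g + δ = 0.092.
Maximizing c = f(k) − (n+g+δ)·k gives f'(k) = n+g+δ, i.e. 0.27·k^(0.27−1) = 0.092, so k_gold = (0.27/0.092)^(1/0.73) ≈ 4.3703.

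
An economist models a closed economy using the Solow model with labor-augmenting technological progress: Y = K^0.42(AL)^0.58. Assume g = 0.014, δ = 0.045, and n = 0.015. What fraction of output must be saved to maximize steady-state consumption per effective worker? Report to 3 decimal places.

s_gold = 0.420

The effective depreciation rate is n + g + δ = 0.015 + 0.014 + 0.045 = 0.074.
At the golden rule MPK = n+g+δ, and in any Cobb-Douglas steady state s = (n+g+δ)·k/y = MPK·k/y = capital's share 0.42.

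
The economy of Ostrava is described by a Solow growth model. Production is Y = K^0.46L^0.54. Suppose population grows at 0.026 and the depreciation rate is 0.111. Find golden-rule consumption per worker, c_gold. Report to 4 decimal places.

c_gold ≈ 1.5153

Break-even investment rate: n + δ = 0.026 + 0.111 = 0.137.
Golden rule sets MPK = n+δ: 0.46·k^(0.46−1) = 0.137, so k_gold = (0.46/0.137)^(1/0.54) ≈ 9.4220.
y_gold = 9.4220^0.46 ≈ 2.8061.
c_gold = y_gold − (n+δ)·k_gold = 2.8061 − 0.137·9.4220 ≈ 1.5153.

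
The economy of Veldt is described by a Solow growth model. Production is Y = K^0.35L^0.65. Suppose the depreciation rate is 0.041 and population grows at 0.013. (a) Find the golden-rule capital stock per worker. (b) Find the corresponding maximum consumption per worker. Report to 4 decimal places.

The effective depreciation rate is n + δ = 0.013 + 0.041 = 0.054.
At the golden rule the marginal product of capital equals n+δ: 0.35·k^(0.35−1) = 0.054. Solving, k_gold = (0.35/0.054)^(1/0.65) ≈ 17.7309.
y_gold = 17.7309^0.35 ≈ 2.7356; c_gold = y_gold − 0.054·k_gold ≈ 1.7782.

(a) k_gold ≈ 17.7309; (b) c_gold ≈ 1.7782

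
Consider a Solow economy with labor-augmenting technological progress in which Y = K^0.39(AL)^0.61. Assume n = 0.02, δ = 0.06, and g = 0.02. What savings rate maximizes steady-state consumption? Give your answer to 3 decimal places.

The effective depreciation rate is n + g + δ = 0.02 + 0.02 + 0.06 = 0.1.
At the golden rule MPK = n+g+δ, and in any Cobb-Douglas steady state s = (n+g+δ)·k/y = MPK·k/y = capital's share 0.39.

s_gold = 0.390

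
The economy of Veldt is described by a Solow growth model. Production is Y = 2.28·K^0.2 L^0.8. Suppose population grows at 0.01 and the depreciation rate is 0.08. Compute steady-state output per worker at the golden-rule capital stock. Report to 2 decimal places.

y_gold ≈ 3.42

The effective depreciation rate is n + δ = 0.01 + 0.08 = 0.09.
Golden rule sets MPK = n+δ: 0.2·2.28·k^(0.2−1) = 0.09, so k_gold = (0.2·2.28/0.09)^(1/0.8) ≈ 7.6016.
Output: y_gold = 2.28·k_gold^0.2 = 2.28·7.6016^0.2 ≈ 3.4207.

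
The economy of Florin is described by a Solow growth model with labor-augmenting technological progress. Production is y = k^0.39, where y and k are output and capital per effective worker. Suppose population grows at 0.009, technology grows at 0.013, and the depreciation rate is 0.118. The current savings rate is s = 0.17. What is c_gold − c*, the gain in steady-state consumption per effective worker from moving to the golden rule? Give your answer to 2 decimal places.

The effective depreciation rate is n + g + δ = 0.009 + 0.013 + 0.118 = 0.14.
Current steady state (s = 0.17): k* = (0.17/0.14)^(1/0.61) ≈ 1.3748, y* = 1.3748^0.39 ≈ 1.1322, c* = (1−0.17)·1.1322 ≈ 0.9397.
Golden rule sets MPK = n+g+δ: 0.39·k^(0.39−1) = 0.14, so k_gold = (0.39/0.14)^(1/0.61) ≈ 5.3630.
y_gold = 5.3630^0.39 ≈ 1.9252, c_gold = y_gold − 0.14·k_gold ≈ 1.1743.
Gain: Δc = 1.1743 − 0.9397 ≈ 0.2347.

Δc ≈ 0.23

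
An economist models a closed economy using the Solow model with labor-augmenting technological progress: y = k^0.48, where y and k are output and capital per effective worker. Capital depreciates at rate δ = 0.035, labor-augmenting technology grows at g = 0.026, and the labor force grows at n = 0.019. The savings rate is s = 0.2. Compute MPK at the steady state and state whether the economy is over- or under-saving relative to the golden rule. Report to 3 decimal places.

Capital per effective worker breaks even when investment replaces (n + g + δ)·k; here n + g + δ = 0.08.
Steady-state k*: s·k^0.48 = 0.08·k gives k* = (0.2/0.08)^(1/0.52) ≈ 5.8246.
MPK = 0.48·5.8246^(-0.52) ≈ 0.1920.
MPK > n+g+δ = 0.08, so the economy is dynamically efficient (under-saving).

under-saving; MPK ≈ 0.192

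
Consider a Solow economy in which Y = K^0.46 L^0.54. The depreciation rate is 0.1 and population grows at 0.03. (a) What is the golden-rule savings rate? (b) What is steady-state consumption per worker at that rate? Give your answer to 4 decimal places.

(a) s_gold = 0.4600; (b) c_gold ≈ 1.5845

n + δ = 0.03 + 0.1 = 0.13.
For Cobb-Douglas, s_gold equals capital's share: s_gold = 0.46.
Setting f'(k) = n+δ gives 0.46·k^(0.46−1) = 0.13, hence k_gold = (0.46/0.13)^(1/0.54) ≈ 10.3830.
y_gold = 10.3830^0.46 ≈ 2.9343; c_gold = (1−0.46)·y_gold ≈ 1.5845.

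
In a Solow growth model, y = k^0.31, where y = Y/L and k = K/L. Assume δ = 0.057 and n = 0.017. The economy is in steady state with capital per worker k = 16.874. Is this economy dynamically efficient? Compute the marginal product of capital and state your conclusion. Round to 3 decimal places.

n + δ = 0.017 + 0.057 = 0.074.
MPK = 0.31·k^(0.31−1) = 0.31·16.874^(-0.69) ≈ 0.0441.
MPK < 0.074, so the economy is dynamically inefficient (over-saving).

dynamically inefficient; MPK ≈ 0.044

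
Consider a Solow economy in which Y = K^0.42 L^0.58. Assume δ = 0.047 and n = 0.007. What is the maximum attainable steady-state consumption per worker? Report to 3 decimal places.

Break-even investment rate: n + δ = 0.007 + 0.047 = 0.054.
At the golden rule the marginal product of capital equals n+δ: 0.42·k^(0.42−1) = 0.054. Solving, k_gold = (0.42/0.054)^(1/0.58) ≈ 34.3525.
y_gold = 34.3525^0.42 ≈ 4.4167.
c_gold = y_gold − (n+δ)·k_gold = 4.4167 − 0.054·34.3525 ≈ 2.5617.

c_gold ≈ 2.562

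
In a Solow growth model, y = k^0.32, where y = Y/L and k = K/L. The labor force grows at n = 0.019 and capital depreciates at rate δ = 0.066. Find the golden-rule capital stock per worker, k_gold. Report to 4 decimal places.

Capital per worker breaks even when investment replaces (n + δ)·k; here n + δ = 0.085.
Golden rule sets MPK = n+δ: 0.32·k^(0.32−1) = 0.085, so k_gold = (0.32/0.085)^(1/0.68) ≈ 7.0253.

k_gold ≈ 7.0253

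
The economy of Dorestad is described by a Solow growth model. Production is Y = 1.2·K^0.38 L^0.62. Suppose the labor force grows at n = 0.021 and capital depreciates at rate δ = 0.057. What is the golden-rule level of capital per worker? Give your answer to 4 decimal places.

The effective depreciation rate is n + δ = 0.021 + 0.057 = 0.078.
Golden rule sets MPK = n+δ: 0.38·1.2·k^(0.38−1) = 0.078, so k_gold = (0.38·1.2/0.078)^(1/0.62) ≈ 17.2539.

k_gold ≈ 17.2539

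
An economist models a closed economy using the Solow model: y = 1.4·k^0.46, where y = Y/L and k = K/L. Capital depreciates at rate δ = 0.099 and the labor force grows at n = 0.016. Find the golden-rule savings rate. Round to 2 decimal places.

The effective depreciation rate is n + δ = 0.016 + 0.099 = 0.115.
At the golden rule MPK = n+δ, and in any Cobb-Douglas steady state s = (n+δ)·k/y = MPK·k/y = capital's share 0.46.

s_gold = 0.46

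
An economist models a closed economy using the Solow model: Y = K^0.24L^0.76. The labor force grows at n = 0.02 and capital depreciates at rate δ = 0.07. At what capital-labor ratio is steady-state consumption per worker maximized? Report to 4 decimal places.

k_gold ≈ 3.6348

n + δ = 0.02 + 0.07 = 0.09.
Setting f'(k) = n+δ gives 0.24·k^(0.24−1) = 0.09, hence k_gold = (0.24/0.09)^(1/0.76) ≈ 3.6348.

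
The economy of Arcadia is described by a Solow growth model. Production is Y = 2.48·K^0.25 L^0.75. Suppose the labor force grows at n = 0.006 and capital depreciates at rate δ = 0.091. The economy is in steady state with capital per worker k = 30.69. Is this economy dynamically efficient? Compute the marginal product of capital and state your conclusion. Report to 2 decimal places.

Break-even investment rate: n + δ = 0.006 + 0.091 = 0.097.
MPK = 0.25·2.48·k^(0.25−1) = 0.25·2.48·30.69^(-0.75) ≈ 0.0475.
MPK < 0.097, so the economy is dynamically inefficient (over-saving).

dynamically inefficient; MPK ≈ 0.05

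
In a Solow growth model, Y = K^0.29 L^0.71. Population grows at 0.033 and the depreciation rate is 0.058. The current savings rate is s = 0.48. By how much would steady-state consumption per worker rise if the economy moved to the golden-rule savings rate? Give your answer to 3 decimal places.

Δc ≈ 0.114

Capital per worker breaks even when investment replaces (n + δ)·k; here n + δ = 0.091.
Current steady state (s = 0.48): k* = (0.48/0.091)^(1/0.71) ≈ 10.4036, y* = 10.4036^0.29 ≈ 1.9723, c* = (1−0.48)·1.9723 ≈ 1.0256.
Setting f'(k) = n+δ gives 0.29·k^(0.29−1) = 0.091, hence k_gold = (0.29/0.091)^(1/0.71) ≈ 5.1163.
y_gold = 5.1163^0.29 ≈ 1.6054, c_gold = y_gold − 0.091·k_gold ≈ 1.1399.
Gain: Δc = 1.1399 − 1.0256 ≈ 0.1142.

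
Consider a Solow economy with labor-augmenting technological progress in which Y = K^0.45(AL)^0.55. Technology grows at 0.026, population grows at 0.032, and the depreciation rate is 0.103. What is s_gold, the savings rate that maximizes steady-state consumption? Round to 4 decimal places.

Capital per effective worker breaks even when investment replaces (n + g + δ)·k; here n + g + δ = 0.161.
At the golden rule MPK = n+g+δ, and in any Cobb-Douglas steady state s = (n+g+δ)·k/y = MPK·k/y = capital's share 0.45.

s_gold = 0.4500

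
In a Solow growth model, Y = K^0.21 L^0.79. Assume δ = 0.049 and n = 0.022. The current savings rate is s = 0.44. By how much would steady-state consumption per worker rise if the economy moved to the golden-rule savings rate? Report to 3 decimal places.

Δc ≈ 0.145

n + δ = 0.022 + 0.049 = 0.071.
Current steady state (s = 0.44): k* = (0.44/0.071)^(1/0.79) ≈ 10.0642, y* = 10.0642^0.21 ≈ 1.6240, c* = (1−0.44)·1.6240 ≈ 0.9094.
Setting f'(k) = n+δ gives 0.21·k^(0.21−1) = 0.071, hence k_gold = (0.21/0.071)^(1/0.79) ≈ 3.9460.
y_gold = 3.9460^0.21 ≈ 1.3341, c_gold = y_gold − 0.071·k_gold ≈ 1.0539.
Gain: Δc = 1.0539 − 0.9094 ≈ 0.1445.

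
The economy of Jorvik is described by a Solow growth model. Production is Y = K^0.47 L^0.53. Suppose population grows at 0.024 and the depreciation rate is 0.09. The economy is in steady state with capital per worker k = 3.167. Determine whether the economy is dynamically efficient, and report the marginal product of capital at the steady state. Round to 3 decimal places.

Break-even investment rate: n + δ = 0.024 + 0.09 = 0.114.
MPK = 0.47·k^(0.47−1) = 0.47·3.167^(-0.53) ≈ 0.2551.
MPK > 0.114, so the economy is dynamically efficient (under-saving).

dynamically efficient; MPK ≈ 0.255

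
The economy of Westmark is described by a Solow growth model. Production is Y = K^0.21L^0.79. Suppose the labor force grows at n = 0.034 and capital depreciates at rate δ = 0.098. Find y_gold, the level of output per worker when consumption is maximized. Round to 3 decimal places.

y_gold ≈ 1.131

n + δ = 0.034 + 0.098 = 0.132.
Golden rule sets MPK = n+δ: 0.21·k^(0.21−1) = 0.132, so k_gold = (0.21/0.132)^(1/0.79) ≈ 1.7999.
Output: y_gold = k_gold^0.21 = 1.7999^0.21 ≈ 1.1314.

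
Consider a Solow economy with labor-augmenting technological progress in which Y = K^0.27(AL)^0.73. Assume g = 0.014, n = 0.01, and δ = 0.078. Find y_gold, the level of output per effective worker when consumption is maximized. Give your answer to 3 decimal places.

Break-even investment rate: n + g + δ = 0.01 + 0.014 + 0.078 = 0.102.
At the golden rule the marginal product of capital equals n+g+δ: 0.27·k^(0.27−1) = 0.102. Solving, k_gold = (0.27/0.102)^(1/0.73) ≈ 3.7943.
Output: y_gold = k_gold^0.27 = 3.7943^0.27 ≈ 1.4334.

y_gold ≈ 1.433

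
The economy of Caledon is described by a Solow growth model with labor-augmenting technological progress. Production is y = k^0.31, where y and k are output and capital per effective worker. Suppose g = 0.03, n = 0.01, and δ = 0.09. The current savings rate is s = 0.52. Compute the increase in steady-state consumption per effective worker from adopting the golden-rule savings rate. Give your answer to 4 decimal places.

n + g + δ = 0.01 + 0.03 + 0.09 = 0.13.
Current steady state (s = 0.52): k* = (0.52/0.13)^(1/0.69) ≈ 7.4568, y* = 7.4568^0.31 ≈ 1.8642, c* = (1−0.52)·1.8642 ≈ 0.8948.
At the golden rule the marginal product of capital equals n+g+δ: 0.31·k^(0.31−1) = 0.13. Solving, k_gold = (0.31/0.13)^(1/0.69) ≈ 3.5236.
y_gold = 3.5236^0.31 ≈ 1.4776, c_gold = y_gold − 0.13·k_gold ≈ 1.0196.
Gain: Δc = 1.0196 − 0.8948 ≈ 0.1248.

Δc ≈ 0.1248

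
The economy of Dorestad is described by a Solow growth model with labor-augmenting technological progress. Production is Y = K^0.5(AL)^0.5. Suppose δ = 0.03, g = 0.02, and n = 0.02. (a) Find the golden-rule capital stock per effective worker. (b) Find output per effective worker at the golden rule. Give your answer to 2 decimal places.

Break-even investment rate: n + g + δ = 0.02 + 0.02 + 0.03 = 0.07.
Maximizing c = f(k) − (n+g+δ)·k gives f'(k) = n+g+δ, i.e. 0.5·k^(0.5−1) = 0.07, so k_gold = (0.5/0.07)^(1/0.5) ≈ 51.0204.
y_gold = 51.0204^0.5 ≈ 7.1429.

(a) k_gold ≈ 51.02; (b) y_gold ≈ 7.14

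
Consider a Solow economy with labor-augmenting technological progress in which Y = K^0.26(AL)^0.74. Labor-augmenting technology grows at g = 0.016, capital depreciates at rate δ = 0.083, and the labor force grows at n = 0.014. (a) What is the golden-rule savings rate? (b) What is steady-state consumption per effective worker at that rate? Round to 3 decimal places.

(a) s_gold = 0.260; (b) c_gold ≈ 0.992

n + g + δ = 0.014 + 0.016 + 0.083 = 0.113.
For Cobb-Douglas, s_gold equals capital's share: s_gold = 0.26.
At the golden rule the marginal product of capital equals n+g+δ: 0.26·k^(0.26−1) = 0.113. Solving, k_gold = (0.26/0.113)^(1/0.74) ≈ 3.0835.
y_gold = 3.0835^0.26 ≈ 1.3401; c_gold = (1−0.26)·y_gold ≈ 0.9917.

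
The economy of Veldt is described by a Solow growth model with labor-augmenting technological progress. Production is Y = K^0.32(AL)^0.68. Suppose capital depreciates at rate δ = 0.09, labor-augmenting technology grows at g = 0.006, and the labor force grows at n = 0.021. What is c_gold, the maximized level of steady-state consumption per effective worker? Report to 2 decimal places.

Capital per effective worker breaks even when investment replaces (n + g + δ)·k; here n + g + δ = 0.117.
Setting f'(k) = n+g+δ gives 0.32·k^(0.32−1) = 0.117, hence k_gold = (0.32/0.117)^(1/0.68) ≈ 4.3913.
y_gold = 4.3913^0.32 ≈ 1.6056.
c_gold = y_gold − (n+g+δ)·k_gold = 1.6056 − 0.117·4.3913 ≈ 1.0918.

c_gold ≈ 1.09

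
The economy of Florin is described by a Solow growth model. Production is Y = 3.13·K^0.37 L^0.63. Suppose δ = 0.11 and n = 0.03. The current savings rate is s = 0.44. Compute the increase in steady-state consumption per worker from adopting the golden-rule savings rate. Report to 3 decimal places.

Δc ≈ 0.108

n + δ = 0.03 + 0.11 = 0.14.
Current steady state (s = 0.44): k* = (0.44·3.13/0.14)^(1/0.63) ≈ 37.6689, y* = 3.13·37.6689^0.37 ≈ 11.9855, c* = (1−0.44)·11.9855 ≈ 6.7119.
Maximizing c = f(k) − (n+δ)·k gives f'(k) = n+δ, i.e. 0.37·3.13·k^(0.37−1) = 0.14, so k_gold = (0.37·3.13/0.14)^(1/0.63) ≈ 28.6112.
y_gold = 3.13·28.6112^0.37 ≈ 10.8259, c_gold = y_gold − 0.14·k_gold ≈ 6.8203.
Gain: Δc = 6.8203 − 6.7119 ≈ 0.1084.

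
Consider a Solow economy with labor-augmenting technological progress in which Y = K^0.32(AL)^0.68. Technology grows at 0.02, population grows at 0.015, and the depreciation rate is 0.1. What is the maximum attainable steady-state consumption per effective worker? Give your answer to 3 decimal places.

Capital per effective worker breaks even when investment replaces (n + g + δ)·k; here n + g + δ = 0.135.
Maximizing c = f(k) − (n+g+δ)·k gives f'(k) = n+g+δ, i.e. 0.32·k^(0.32−1) = 0.135, so k_gold = (0.32/0.135)^(1/0.68) ≈ 3.5580.
y_gold = 3.5580^0.32 ≈ 1.5010.
c_gold = y_gold − (n+g+δ)·k_gold = 1.5010 − 0.135·3.5580 ≈ 1.0207.

c_gold ≈ 1.021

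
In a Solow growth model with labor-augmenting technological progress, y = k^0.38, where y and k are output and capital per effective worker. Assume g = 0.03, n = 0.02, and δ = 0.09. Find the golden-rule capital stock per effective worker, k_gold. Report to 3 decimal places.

Capital per effective worker breaks even when investment replaces (n + g + δ)·k; here n + g + δ = 0.14.
Maximizing c = f(k) − (n+g+δ)·k gives f'(k) = n+g+δ, i.e. 0.38·k^(0.38−1) = 0.14, so k_gold = (0.38/0.14)^(1/0.62) ≈ 5.0055.

k_gold ≈ 5.005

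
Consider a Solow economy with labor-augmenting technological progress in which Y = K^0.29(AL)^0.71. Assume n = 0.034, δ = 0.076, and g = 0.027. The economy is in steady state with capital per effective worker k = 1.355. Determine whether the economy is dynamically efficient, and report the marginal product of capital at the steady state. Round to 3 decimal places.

Break-even investment rate: n + g + δ = 0.034 + 0.027 + 0.076 = 0.137.
MPK = 0.29·k^(0.29−1) = 0.29·1.355^(-0.71) ≈ 0.2337.
MPK > 0.137, so the economy is dynamically efficient (under-saving).

dynamically efficient; MPK ≈ 0.234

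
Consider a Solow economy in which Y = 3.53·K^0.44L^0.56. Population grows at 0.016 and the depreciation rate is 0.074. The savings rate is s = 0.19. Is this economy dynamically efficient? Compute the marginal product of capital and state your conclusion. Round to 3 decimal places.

n + δ = 0.016 + 0.074 = 0.09.
Steady-state k*: s·A·k^0.44 = 0.09·k gives k* = (0.19·3.53/0.09)^(1/0.56) ≈ 36.1121.
MPK = 0.44·3.53·36.1121^(-0.56) ≈ 0.2084.
MPK > n+δ = 0.09, so the economy is dynamically efficient (under-saving).

dynamically efficient; MPK ≈ 0.208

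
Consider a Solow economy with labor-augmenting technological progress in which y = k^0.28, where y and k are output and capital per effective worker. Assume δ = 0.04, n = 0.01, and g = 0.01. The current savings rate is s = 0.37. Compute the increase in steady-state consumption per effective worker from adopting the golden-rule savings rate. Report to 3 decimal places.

n + g + δ = 0.01 + 0.01 + 0.04 = 0.06.
Current steady state (s = 0.37): k* = (0.37/0.06)^(1/0.72) ≈ 12.5110, y* = 12.5110^0.28 ≈ 2.0288, c* = (1−0.37)·2.0288 ≈ 1.2782.
Maximizing c = f(k) − (n+g+δ)·k gives f'(k) = n+g+δ, i.e. 0.28·k^(0.28−1) = 0.06, so k_gold = (0.28/0.06)^(1/0.72) ≈ 8.4952.
y_gold = 8.4952^0.28 ≈ 1.8204, c_gold = y_gold − 0.06·k_gold ≈ 1.3107.
Gain: Δc = 1.3107 − 1.2782 ≈ 0.0325.

Δc ≈ 0.033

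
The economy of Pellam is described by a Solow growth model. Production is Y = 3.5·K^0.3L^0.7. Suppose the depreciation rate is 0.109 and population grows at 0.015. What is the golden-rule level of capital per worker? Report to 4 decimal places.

Capital per worker breaks even when investment replaces (n + δ)·k; here n + δ = 0.124.
Maximizing c = f(k) − (n+δ)·k gives f'(k) = n+δ, i.e. 0.3·3.5·k^(0.3−1) = 0.124, so k_gold = (0.3·3.5/0.124)^(1/0.7) ≈ 21.1535.

k_gold ≈ 21.1535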